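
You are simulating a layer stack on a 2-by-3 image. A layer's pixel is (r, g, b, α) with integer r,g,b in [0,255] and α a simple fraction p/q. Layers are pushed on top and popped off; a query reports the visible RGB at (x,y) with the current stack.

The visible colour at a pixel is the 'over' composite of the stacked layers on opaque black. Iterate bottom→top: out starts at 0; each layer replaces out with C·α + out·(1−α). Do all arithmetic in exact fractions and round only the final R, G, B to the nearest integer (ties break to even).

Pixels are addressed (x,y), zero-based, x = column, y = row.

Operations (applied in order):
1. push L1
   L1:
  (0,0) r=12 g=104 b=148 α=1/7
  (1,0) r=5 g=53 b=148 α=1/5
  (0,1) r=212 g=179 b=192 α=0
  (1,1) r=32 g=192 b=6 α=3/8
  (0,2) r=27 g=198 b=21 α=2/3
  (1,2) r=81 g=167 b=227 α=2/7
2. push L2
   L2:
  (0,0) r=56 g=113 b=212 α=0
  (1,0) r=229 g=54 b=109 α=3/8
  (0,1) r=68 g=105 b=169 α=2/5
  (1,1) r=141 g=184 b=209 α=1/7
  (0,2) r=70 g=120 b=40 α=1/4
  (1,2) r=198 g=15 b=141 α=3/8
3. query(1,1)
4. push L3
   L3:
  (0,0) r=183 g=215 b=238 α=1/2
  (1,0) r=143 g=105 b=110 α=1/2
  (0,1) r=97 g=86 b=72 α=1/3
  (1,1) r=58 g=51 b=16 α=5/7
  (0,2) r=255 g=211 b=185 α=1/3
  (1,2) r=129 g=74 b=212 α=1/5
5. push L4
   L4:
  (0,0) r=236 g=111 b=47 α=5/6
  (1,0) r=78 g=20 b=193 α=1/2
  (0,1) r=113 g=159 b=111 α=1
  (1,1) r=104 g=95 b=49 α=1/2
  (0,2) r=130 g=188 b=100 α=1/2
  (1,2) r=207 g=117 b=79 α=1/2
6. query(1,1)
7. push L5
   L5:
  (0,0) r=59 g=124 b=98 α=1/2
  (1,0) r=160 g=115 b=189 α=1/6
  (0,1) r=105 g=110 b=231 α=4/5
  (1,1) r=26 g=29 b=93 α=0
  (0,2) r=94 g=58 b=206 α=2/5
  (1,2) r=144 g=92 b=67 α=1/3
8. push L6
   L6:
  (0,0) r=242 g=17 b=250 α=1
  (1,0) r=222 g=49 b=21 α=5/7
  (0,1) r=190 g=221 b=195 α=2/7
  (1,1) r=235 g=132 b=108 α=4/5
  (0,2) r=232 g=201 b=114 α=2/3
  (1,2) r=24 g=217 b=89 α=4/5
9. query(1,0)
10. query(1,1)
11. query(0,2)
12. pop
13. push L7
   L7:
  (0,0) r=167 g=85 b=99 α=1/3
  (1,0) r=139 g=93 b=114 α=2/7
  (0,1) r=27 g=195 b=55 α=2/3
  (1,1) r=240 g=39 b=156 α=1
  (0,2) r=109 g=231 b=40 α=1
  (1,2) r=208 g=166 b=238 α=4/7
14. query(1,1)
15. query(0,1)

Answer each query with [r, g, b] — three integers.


at x=1,y=1 over L1,L2:
+L1 (α=3/8) → [12, 72, 9/4]
+L2 (α=1/7) → [213/7, 88, 445/14]
rounded: [30, 88, 32]

(1,1) stack=L1,L2,L3,L4; from [0,0,0]:
+L1 (α=3/8) → [12, 72, 9/4]
+L2 (α=1/7) → [213/7, 88, 445/14]
+L3 (α=5/7) → [2456/49, 431/7, 1005/49]
+L4 (α=1/2) → [3776/49, 548/7, 1703/49]
→ [77, 78, 35]

query (1,0) [L1,L2,L3,L4,L5,L6] — begin 0,0,0
after L1 α=1/5: [1, 53/5, 148/5]
after L2 α=3/8: [173/2, 215/8, 475/8]
after L3 α=1/2: [459/4, 1055/16, 1355/16]
after L4 α=1/2: [771/8, 1375/32, 4443/32]
after L5 α=1/6: [5135/48, 10555/192, 9421/64]
after L6 α=5/7: [31775/168, 34075/672, 12781/224]
= [189, 51, 57]

(1,1) stack=L1,L2,L3,L4,L5,L6; from [0,0,0]:
+L1 (α=3/8) → [12, 72, 9/4]
+L2 (α=1/7) → [213/7, 88, 445/14]
+L3 (α=5/7) → [2456/49, 431/7, 1005/49]
+L4 (α=1/2) → [3776/49, 548/7, 1703/49]
+L5 (α=0) → [3776/49, 548/7, 1703/49]
+L6 (α=4/5) → [49836/245, 4244/35, 22871/245]
= [203, 121, 93]

query (0,2) [L1,L2,L3,L4,L5,L6] — begin 0,0,0
L1 α=2/3: [18, 132, 14]
L2 α=1/4: [31, 129, 41/2]
L3 α=1/3: [317/3, 469/3, 226/3]
L4 α=1/2: [707/6, 1033/6, 263/3]
L5 α=2/5: [1083/10, 253/2, 135]
L6 α=2/3: [5723/30, 1057/6, 121]
→ [191, 176, 121]

query (1,1) [L1,L2,L3,L4,L5,L7] — begin 0,0,0
L1 α=3/8: [12, 72, 9/4]
L2 α=1/7: [213/7, 88, 445/14]
L3 α=5/7: [2456/49, 431/7, 1005/49]
L4 α=1/2: [3776/49, 548/7, 1703/49]
L5 α=0: [3776/49, 548/7, 1703/49]
L7 α=1: [240, 39, 156]
rounded: [240, 39, 156]

(0,1) stack=L1,L2,L3,L4,L5,L7; from [0,0,0]:
L1 α=0: [0, 0, 0]
L2 α=2/5: [136/5, 42, 338/5]
L3 α=1/3: [757/15, 170/3, 1036/15]
L4 α=1: [113, 159, 111]
L5 α=4/5: [533/5, 599/5, 207]
L7 α=2/3: [803/15, 2549/15, 317/3]
rounded: [54, 170, 106]


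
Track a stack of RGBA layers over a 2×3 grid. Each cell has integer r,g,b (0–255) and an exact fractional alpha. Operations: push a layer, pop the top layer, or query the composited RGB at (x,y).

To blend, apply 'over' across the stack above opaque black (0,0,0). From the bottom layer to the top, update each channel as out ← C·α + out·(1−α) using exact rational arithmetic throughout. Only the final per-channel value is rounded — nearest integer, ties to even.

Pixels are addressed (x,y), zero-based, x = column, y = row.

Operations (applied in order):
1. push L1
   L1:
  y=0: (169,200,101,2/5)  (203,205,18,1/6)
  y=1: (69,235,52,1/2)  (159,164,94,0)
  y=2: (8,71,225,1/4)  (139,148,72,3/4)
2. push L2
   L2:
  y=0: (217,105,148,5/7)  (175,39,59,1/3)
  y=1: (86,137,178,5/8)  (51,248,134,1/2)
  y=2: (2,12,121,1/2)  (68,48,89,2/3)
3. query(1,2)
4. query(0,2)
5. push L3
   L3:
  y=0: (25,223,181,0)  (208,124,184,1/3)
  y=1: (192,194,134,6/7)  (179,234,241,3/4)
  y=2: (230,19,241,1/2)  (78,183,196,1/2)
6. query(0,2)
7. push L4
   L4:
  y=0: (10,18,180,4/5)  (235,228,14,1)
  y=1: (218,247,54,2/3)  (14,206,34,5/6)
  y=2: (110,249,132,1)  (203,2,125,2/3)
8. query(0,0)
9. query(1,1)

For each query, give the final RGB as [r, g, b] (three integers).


(1,2) stack=L1,L2; from [0,0,0]:
+L1 (α=3/4) → [417/4, 111, 54]
+L2 (α=2/3) → [961/12, 69, 232/3]
→ [80, 69, 77]

at x=0,y=2 over L1,L2:
after L1 α=1/4: [2, 71/4, 225/4]
after L2 α=1/2: [2, 119/8, 709/8]
rounded: [2, 15, 89]

at x=0,y=2 over L1,L2,L3:
L1 α=1/4: [2, 71/4, 225/4]
L2 α=1/2: [2, 119/8, 709/8]
L3 α=1/2: [116, 271/16, 2637/16]
= [116, 17, 165]

(0,0) stack=L1,L2,L3,L4; from [0,0,0]:
L1 α=2/5: [338/5, 80, 202/5]
L2 α=5/7: [6101/35, 685/7, 4104/35]
L3 α=0: [6101/35, 685/7, 4104/35]
L4 α=4/5: [7501/175, 1189/35, 29304/175]
= [43, 34, 167]

at x=1,y=1 over L1,L2,L3,L4:
+L1 (α=0) → [0, 0, 0]
+L2 (α=1/2) → [51/2, 124, 67]
+L3 (α=3/4) → [1125/8, 413/2, 395/2]
+L4 (α=5/6) → [1685/48, 2473/12, 245/4]
= [35, 206, 61]


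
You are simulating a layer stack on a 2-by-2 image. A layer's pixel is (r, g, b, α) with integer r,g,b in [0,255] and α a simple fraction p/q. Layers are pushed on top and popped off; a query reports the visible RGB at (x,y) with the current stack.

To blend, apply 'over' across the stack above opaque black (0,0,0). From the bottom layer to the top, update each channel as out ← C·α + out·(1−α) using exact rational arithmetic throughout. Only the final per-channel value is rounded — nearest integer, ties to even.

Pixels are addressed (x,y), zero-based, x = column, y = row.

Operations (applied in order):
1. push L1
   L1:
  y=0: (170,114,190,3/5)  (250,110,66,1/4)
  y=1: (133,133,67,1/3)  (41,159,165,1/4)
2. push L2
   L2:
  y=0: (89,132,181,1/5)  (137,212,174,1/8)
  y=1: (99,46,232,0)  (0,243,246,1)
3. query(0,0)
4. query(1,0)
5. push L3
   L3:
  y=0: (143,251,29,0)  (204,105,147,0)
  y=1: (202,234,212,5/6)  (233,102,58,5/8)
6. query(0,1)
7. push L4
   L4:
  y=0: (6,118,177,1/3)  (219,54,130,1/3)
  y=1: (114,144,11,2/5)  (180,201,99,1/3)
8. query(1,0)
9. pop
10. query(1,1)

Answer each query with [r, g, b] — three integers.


at x=0,y=0 over L1,L2:
+L1 (α=3/5) → [102, 342/5, 114]
+L2 (α=1/5) → [497/5, 2028/25, 637/5]
rounded: [99, 81, 127]

query (1,0) [L1,L2] — begin 0,0,0
L1 α=1/4: [125/2, 55/2, 33/2]
L2 α=1/8: [1149/16, 809/16, 579/16]
rounded: [72, 51, 36]

(0,1) stack=L1,L2,L3; from [0,0,0]:
L1 α=1/3: [133/3, 133/3, 67/3]
L2 α=0: [133/3, 133/3, 67/3]
L3 α=5/6: [3163/18, 3643/18, 3247/18]
= [176, 202, 180]

(1,0) stack=L1,L2,L3,L4; from [0,0,0]:
+L1 (α=1/4) → [125/2, 55/2, 33/2]
+L2 (α=1/8) → [1149/16, 809/16, 579/16]
+L3 (α=0) → [1149/16, 809/16, 579/16]
+L4 (α=1/3) → [967/8, 1241/24, 1619/24]
rounded: [121, 52, 67]

at x=1,y=1 over L1,L2,L3:
L1 α=1/4: [41/4, 159/4, 165/4]
L2 α=1: [0, 243, 246]
L3 α=5/8: [1165/8, 1239/8, 257/2]
→ [146, 155, 128]


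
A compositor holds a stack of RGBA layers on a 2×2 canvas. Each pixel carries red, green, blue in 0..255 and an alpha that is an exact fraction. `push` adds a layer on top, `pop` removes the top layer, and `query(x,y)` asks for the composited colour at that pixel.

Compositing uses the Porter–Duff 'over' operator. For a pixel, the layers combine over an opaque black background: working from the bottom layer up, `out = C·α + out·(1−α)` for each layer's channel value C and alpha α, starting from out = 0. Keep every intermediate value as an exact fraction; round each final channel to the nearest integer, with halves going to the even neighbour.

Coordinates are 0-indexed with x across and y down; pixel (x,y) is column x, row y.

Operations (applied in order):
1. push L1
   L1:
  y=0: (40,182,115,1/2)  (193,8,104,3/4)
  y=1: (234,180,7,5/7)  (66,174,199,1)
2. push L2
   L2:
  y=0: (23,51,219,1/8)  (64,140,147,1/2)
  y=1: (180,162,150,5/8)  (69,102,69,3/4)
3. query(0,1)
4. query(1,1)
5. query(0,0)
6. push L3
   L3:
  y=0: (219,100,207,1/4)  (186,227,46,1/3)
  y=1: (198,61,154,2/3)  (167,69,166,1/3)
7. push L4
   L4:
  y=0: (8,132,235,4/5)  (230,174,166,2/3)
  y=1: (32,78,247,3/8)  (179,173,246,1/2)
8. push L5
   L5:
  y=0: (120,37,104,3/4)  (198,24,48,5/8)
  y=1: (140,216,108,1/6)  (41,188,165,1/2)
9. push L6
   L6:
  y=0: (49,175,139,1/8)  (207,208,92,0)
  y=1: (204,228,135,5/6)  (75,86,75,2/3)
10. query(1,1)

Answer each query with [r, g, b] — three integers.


at x=0,y=1 over L1,L2:
L1 α=5/7: [1170/7, 900/7, 5]
L2 α=5/8: [4905/28, 4185/28, 765/8]
= [175, 149, 96]

(1,1) stack=L1,L2; from [0,0,0]:
after L1 α=1: [66, 174, 199]
after L2 α=3/4: [273/4, 120, 203/2]
= [68, 120, 102]

(0,0) stack=L1,L2; from [0,0,0]:
L1 α=1/2: [20, 91, 115/2]
L2 α=1/8: [163/8, 86, 1243/16]
→ [20, 86, 78]

query (1,1) [L1,L2,L3,L4,L5,L6] — begin 0,0,0
L1 α=1: [66, 174, 199]
L2 α=3/4: [273/4, 120, 203/2]
L3 α=1/3: [607/6, 103, 123]
L4 α=1/2: [1681/12, 138, 369/2]
L5 α=1/2: [2173/24, 163, 699/4]
L6 α=2/3: [5773/72, 335/3, 433/4]
rounded: [80, 112, 108]


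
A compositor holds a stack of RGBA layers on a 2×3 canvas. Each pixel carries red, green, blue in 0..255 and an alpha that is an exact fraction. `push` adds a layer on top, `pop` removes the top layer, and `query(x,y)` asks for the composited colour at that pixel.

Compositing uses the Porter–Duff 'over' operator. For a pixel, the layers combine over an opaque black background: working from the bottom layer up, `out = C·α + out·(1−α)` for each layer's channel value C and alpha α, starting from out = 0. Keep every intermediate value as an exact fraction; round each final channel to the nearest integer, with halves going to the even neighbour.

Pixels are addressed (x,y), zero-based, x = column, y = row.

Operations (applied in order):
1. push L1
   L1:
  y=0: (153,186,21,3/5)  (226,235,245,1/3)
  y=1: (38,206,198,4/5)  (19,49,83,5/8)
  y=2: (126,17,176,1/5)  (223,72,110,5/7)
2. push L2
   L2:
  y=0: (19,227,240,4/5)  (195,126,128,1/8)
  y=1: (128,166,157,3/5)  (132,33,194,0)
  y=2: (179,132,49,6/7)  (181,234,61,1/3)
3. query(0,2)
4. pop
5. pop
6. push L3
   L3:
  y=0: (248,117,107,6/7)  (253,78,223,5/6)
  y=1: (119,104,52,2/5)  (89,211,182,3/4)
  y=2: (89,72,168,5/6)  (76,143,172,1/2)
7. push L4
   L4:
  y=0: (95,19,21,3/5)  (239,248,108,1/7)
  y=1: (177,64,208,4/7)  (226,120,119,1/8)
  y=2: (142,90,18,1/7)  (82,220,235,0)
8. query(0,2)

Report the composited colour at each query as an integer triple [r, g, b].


at x=0,y=2 over L1,L2:
after L1 α=1/5: [126/5, 17/5, 176/5]
after L2 α=6/7: [5496/35, 3977/35, 1646/35]
= [157, 114, 47]

at x=0,y=2 over L3,L4:
+L3 (α=5/6) → [445/6, 60, 140]
+L4 (α=1/7) → [587/7, 450/7, 858/7]
rounded: [84, 64, 123]


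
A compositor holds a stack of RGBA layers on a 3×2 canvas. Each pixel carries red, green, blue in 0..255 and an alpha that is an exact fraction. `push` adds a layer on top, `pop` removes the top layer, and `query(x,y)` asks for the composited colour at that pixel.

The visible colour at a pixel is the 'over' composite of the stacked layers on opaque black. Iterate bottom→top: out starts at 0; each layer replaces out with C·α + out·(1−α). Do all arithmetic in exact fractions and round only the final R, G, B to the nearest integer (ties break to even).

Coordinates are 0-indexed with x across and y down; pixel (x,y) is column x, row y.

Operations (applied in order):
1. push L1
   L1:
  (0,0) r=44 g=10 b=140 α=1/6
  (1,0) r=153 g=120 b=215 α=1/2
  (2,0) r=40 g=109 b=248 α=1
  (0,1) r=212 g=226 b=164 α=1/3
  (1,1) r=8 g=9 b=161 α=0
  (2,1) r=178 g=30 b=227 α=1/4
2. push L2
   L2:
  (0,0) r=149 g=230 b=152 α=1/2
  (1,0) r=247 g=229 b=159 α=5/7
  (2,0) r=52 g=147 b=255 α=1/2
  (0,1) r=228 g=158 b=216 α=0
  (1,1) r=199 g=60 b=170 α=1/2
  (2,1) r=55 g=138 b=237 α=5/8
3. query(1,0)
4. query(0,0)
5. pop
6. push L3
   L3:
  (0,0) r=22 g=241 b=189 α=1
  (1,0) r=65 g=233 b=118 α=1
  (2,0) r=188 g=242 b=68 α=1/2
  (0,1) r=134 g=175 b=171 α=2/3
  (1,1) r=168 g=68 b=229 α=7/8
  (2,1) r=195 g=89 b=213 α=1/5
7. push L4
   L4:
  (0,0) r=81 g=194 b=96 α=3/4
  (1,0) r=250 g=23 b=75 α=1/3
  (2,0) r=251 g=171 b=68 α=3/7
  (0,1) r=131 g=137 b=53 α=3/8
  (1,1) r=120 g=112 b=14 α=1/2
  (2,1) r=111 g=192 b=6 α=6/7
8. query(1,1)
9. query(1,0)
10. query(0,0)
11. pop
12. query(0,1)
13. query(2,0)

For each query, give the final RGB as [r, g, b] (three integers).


(1,0) stack=L1,L2; from [0,0,0]:
after L1 α=1/2: [153/2, 60, 215/2]
after L2 α=5/7: [1388/7, 1265/7, 1010/7]
→ [198, 181, 144]

at x=0,y=0 over L1,L2:
L1 α=1/6: [22/3, 5/3, 70/3]
L2 α=1/2: [469/6, 695/6, 263/3]
= [78, 116, 88]

at x=1,y=1 over L1,L3,L4:
+L1 (α=0) → [0, 0, 0]
+L3 (α=7/8) → [147, 119/2, 1603/8]
+L4 (α=1/2) → [267/2, 343/4, 1715/16]
rounded: [134, 86, 107]

(1,0) stack=L1,L3,L4; from [0,0,0]:
L1 α=1/2: [153/2, 60, 215/2]
L3 α=1: [65, 233, 118]
L4 α=1/3: [380/3, 163, 311/3]
→ [127, 163, 104]

query (0,0) [L1,L3,L4] — begin 0,0,0
+L1 (α=1/6) → [22/3, 5/3, 70/3]
+L3 (α=1) → [22, 241, 189]
+L4 (α=3/4) → [265/4, 823/4, 477/4]
→ [66, 206, 119]

(0,1) stack=L1,L3; from [0,0,0]:
after L1 α=1/3: [212/3, 226/3, 164/3]
after L3 α=2/3: [1016/9, 1276/9, 1190/9]
rounded: [113, 142, 132]

(2,0) stack=L1,L3; from [0,0,0]:
after L1 α=1: [40, 109, 248]
after L3 α=1/2: [114, 351/2, 158]
rounded: [114, 176, 158]


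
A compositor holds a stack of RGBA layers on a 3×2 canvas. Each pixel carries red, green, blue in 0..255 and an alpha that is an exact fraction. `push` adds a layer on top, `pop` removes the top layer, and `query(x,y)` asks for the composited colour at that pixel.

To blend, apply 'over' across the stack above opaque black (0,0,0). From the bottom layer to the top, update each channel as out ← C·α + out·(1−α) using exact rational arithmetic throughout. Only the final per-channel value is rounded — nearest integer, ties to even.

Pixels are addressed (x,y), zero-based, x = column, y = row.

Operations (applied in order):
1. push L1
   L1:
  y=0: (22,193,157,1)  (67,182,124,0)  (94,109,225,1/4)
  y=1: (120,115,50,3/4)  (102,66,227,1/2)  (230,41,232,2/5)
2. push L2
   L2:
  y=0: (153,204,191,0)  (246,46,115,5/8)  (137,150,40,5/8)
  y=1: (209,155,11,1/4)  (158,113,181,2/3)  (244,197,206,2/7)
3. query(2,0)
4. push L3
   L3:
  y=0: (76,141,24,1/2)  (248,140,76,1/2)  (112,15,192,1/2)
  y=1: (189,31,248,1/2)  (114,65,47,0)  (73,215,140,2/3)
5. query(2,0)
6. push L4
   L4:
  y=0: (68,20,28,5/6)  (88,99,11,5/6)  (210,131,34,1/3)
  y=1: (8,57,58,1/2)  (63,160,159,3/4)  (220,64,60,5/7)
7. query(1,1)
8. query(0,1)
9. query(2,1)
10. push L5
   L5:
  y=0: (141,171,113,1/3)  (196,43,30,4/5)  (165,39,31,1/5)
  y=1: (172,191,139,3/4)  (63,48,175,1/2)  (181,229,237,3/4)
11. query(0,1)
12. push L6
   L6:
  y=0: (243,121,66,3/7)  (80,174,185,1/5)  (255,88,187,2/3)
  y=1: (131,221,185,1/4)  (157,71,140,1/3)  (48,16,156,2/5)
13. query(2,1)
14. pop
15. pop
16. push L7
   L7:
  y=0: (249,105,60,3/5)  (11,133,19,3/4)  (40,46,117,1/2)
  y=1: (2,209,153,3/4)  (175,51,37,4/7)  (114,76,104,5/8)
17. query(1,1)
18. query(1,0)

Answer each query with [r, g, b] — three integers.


(2,0) stack=L1,L2; from [0,0,0]:
+L1 (α=1/4) → [47/2, 109/4, 225/4]
+L2 (α=5/8) → [1511/16, 3327/32, 1475/32]
→ [94, 104, 46]

(2,0) stack=L1,L2,L3; from [0,0,0]:
+L1 (α=1/4) → [47/2, 109/4, 225/4]
+L2 (α=5/8) → [1511/16, 3327/32, 1475/32]
+L3 (α=1/2) → [3303/32, 3807/64, 7619/64]
→ [103, 59, 119]

query (1,1) [L1,L2,L3,L4] — begin 0,0,0
+L1 (α=1/2) → [51, 33, 227/2]
+L2 (α=2/3) → [367/3, 259/3, 317/2]
+L3 (α=0) → [367/3, 259/3, 317/2]
+L4 (α=3/4) → [467/6, 1699/12, 1271/8]
rounded: [78, 142, 159]

at x=0,y=1 over L1,L2,L3,L4:
after L1 α=3/4: [90, 345/4, 75/2]
after L2 α=1/4: [479/4, 1655/16, 247/8]
after L3 α=1/2: [1235/8, 2151/32, 2231/16]
after L4 α=1/2: [1299/16, 3975/64, 3159/32]
→ [81, 62, 99]

query (2,1) [L1,L2,L3,L4] — begin 0,0,0
+L1 (α=2/5) → [92, 82/5, 464/5]
+L2 (α=2/7) → [948/7, 68, 876/7]
+L3 (α=2/3) → [1970/21, 166, 2836/21]
+L4 (α=5/7) → [27040/147, 652/7, 11972/147]
= [184, 93, 81]

query (0,1) [L1,L2,L3,L4,L5] — begin 0,0,0
L1 α=3/4: [90, 345/4, 75/2]
L2 α=1/4: [479/4, 1655/16, 247/8]
L3 α=1/2: [1235/8, 2151/32, 2231/16]
L4 α=1/2: [1299/16, 3975/64, 3159/32]
L5 α=3/4: [9555/64, 40647/256, 16503/128]
rounded: [149, 159, 129]

(2,1) stack=L1,L2,L3,L4,L5,L6; from [0,0,0]:
after L1 α=2/5: [92, 82/5, 464/5]
after L2 α=2/7: [948/7, 68, 876/7]
after L3 α=2/3: [1970/21, 166, 2836/21]
after L4 α=5/7: [27040/147, 652/7, 11972/147]
after L5 α=3/4: [106861/588, 5461/28, 116489/588]
after L6 α=2/5: [125677/980, 17279/140, 177641/980]
= [128, 123, 181]

query (1,1) [L1,L2,L3,L4,L7] — begin 0,0,0
after L1 α=1/2: [51, 33, 227/2]
after L2 α=2/3: [367/3, 259/3, 317/2]
after L3 α=0: [367/3, 259/3, 317/2]
after L4 α=3/4: [467/6, 1699/12, 1271/8]
after L7 α=4/7: [1867/14, 2515/28, 4997/56]
→ [133, 90, 89]

(1,0) stack=L1,L2,L3,L4,L7; from [0,0,0]:
+L1 (α=0) → [0, 0, 0]
+L2 (α=5/8) → [615/4, 115/4, 575/8]
+L3 (α=1/2) → [1607/8, 675/8, 1183/16]
+L4 (α=5/6) → [1709/16, 1545/16, 2063/96]
+L7 (α=3/4) → [2237/64, 7929/64, 7535/384]
→ [35, 124, 20]


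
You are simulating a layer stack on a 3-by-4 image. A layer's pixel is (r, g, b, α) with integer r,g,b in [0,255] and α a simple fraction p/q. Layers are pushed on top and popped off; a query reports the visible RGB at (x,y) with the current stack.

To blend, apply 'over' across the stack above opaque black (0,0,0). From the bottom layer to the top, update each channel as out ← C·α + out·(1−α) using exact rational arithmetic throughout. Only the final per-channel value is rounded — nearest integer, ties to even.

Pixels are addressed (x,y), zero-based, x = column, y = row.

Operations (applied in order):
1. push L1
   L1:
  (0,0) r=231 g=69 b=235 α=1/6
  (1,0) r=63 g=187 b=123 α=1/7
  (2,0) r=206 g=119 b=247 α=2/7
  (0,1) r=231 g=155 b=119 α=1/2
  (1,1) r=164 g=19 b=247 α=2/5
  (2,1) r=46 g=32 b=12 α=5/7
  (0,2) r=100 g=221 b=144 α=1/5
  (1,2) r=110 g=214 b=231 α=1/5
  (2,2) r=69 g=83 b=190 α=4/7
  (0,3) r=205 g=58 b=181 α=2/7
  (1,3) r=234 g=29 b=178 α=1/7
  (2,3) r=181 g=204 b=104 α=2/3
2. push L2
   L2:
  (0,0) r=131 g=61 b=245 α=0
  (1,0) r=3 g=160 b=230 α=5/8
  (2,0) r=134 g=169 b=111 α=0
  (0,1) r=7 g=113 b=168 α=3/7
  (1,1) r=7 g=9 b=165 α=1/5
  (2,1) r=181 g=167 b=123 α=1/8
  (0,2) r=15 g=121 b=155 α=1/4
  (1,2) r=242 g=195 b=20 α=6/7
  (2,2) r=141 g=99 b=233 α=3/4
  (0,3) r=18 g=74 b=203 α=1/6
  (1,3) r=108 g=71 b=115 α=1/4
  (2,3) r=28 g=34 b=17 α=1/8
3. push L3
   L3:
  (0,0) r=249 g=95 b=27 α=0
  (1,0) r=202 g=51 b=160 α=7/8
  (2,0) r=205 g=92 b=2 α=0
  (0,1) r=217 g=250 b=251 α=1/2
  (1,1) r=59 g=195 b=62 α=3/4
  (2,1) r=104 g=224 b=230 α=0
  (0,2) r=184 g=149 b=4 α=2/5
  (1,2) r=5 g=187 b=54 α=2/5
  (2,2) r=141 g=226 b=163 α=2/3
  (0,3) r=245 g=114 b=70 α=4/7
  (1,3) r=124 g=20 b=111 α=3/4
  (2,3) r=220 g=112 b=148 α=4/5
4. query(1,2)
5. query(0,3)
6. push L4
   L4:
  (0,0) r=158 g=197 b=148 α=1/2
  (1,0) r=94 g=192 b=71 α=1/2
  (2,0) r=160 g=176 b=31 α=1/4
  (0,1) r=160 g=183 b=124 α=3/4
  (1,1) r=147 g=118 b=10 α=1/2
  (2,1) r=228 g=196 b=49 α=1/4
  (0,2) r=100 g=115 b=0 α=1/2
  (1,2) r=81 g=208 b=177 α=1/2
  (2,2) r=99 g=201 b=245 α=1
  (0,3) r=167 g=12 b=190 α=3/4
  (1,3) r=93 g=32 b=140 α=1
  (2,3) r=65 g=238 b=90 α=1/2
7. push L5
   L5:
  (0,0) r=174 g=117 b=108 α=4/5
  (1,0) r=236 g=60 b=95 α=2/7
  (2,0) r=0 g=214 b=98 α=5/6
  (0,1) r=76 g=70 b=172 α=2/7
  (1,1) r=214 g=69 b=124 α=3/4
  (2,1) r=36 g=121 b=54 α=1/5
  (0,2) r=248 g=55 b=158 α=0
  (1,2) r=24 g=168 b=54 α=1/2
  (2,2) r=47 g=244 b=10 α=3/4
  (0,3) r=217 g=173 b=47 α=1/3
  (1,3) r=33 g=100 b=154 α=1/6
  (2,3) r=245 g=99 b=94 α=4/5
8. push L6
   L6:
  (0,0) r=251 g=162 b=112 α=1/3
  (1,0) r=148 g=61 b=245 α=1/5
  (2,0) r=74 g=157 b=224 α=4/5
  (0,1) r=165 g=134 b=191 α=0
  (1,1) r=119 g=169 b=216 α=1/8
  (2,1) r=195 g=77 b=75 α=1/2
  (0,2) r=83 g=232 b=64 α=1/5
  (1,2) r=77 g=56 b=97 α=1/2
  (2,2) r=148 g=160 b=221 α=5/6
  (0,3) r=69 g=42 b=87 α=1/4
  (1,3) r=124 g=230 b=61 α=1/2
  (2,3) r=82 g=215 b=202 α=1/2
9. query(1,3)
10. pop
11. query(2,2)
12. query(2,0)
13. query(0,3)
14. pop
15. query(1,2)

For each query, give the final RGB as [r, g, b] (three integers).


(1,2) stack=L1,L2,L3; from [0,0,0]:
L1 α=1/5: [22, 214/5, 231/5]
L2 α=6/7: [1474/7, 6064/35, 831/35]
L3 α=2/5: [4492/35, 31282/175, 6273/175]
→ [128, 179, 36]

(0,3) stack=L1,L2,L3; from [0,0,0]:
+L1 (α=2/7) → [410/7, 116/7, 362/7]
+L2 (α=1/6) → [1088/21, 183/7, 1077/14]
+L3 (α=4/7) → [7948/49, 3741/49, 7151/98]
= [162, 76, 73]

query (1,3) [L1,L2,L3,L4,L5,L6] — begin 0,0,0
after L1 α=1/7: [234/7, 29/7, 178/7]
after L2 α=1/4: [729/14, 146/7, 1339/28]
after L3 α=3/4: [5937/56, 283/14, 10663/112]
after L4 α=1: [93, 32, 140]
after L5 α=1/6: [83, 130/3, 427/3]
after L6 α=1/2: [207/2, 410/3, 305/3]
= [104, 137, 102]

(2,2) stack=L1,L2,L3,L4,L5; from [0,0,0]:
L1 α=4/7: [276/7, 332/7, 760/7]
L2 α=3/4: [3237/28, 2411/28, 5653/28]
L3 α=2/3: [3711/28, 15067/84, 4927/28]
L4 α=1: [99, 201, 245]
L5 α=3/4: [60, 933/4, 275/4]
= [60, 233, 69]

query (2,0) [L1,L2,L3,L4,L5] — begin 0,0,0
after L1 α=2/7: [412/7, 34, 494/7]
after L2 α=0: [412/7, 34, 494/7]
after L3 α=0: [412/7, 34, 494/7]
after L4 α=1/4: [589/7, 139/2, 1699/28]
after L5 α=5/6: [589/42, 2279/12, 15419/168]
rounded: [14, 190, 92]

(0,3) stack=L1,L2,L3,L4,L5; from [0,0,0]:
after L1 α=2/7: [410/7, 116/7, 362/7]
after L2 α=1/6: [1088/21, 183/7, 1077/14]
after L3 α=4/7: [7948/49, 3741/49, 7151/98]
after L4 α=3/4: [32497/196, 5505/196, 63011/392]
after L5 α=1/3: [17921/98, 22459/294, 72223/588]
rounded: [183, 76, 123]

at x=1,y=2 over L1,L2,L3,L4:
after L1 α=1/5: [22, 214/5, 231/5]
after L2 α=6/7: [1474/7, 6064/35, 831/35]
after L3 α=2/5: [4492/35, 31282/175, 6273/175]
after L4 α=1/2: [7327/70, 33841/175, 18624/175]
rounded: [105, 193, 106]


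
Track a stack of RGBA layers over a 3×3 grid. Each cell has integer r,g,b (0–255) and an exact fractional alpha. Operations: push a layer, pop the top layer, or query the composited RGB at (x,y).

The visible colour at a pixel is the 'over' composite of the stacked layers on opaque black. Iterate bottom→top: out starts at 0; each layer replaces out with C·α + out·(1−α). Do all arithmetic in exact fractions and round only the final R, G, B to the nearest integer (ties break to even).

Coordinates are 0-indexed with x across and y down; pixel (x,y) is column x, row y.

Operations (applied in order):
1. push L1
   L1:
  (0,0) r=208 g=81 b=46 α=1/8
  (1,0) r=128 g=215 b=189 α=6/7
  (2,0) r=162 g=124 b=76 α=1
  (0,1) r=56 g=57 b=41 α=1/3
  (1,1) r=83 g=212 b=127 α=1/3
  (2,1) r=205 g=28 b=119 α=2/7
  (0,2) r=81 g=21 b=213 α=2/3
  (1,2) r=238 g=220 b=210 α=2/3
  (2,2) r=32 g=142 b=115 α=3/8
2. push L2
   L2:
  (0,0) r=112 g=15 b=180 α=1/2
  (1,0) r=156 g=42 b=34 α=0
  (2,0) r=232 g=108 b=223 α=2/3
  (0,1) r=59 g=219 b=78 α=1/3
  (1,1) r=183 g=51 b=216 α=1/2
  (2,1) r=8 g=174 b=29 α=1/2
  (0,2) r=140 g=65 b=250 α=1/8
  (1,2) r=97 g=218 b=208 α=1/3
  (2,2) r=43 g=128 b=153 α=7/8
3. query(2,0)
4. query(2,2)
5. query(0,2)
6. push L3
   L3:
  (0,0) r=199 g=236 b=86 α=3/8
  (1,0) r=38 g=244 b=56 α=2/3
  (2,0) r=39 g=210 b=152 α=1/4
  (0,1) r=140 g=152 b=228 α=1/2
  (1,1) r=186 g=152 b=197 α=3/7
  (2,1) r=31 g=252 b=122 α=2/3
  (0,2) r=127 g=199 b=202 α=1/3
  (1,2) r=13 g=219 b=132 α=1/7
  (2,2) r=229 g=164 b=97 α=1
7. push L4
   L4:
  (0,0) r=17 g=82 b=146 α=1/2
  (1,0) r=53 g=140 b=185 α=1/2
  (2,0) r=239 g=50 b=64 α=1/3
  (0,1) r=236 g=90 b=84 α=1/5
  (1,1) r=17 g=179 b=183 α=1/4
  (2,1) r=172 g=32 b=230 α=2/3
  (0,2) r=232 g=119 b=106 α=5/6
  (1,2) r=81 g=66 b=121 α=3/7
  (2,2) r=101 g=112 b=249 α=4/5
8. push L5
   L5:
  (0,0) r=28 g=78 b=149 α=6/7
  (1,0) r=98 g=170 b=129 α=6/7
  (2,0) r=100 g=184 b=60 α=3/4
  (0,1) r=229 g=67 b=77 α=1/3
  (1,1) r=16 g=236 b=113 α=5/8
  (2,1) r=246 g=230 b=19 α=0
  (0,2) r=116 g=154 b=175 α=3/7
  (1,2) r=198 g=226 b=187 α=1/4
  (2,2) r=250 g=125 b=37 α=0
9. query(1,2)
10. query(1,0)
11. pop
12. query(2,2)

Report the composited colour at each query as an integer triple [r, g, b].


(2,0) stack=L1,L2; from [0,0,0]:
+L1 (α=1) → [162, 124, 76]
+L2 (α=2/3) → [626/3, 340/3, 174]
→ [209, 113, 174]

query (2,2) [L1,L2] — begin 0,0,0
L1 α=3/8: [12, 213/4, 345/8]
L2 α=7/8: [313/8, 3797/32, 8913/64]
rounded: [39, 119, 139]

query (0,2) [L1,L2] — begin 0,0,0
after L1 α=2/3: [54, 14, 142]
after L2 α=1/8: [259/4, 163/8, 311/2]
rounded: [65, 20, 156]

(1,2) stack=L1,L2,L3,L4,L5; from [0,0,0]:
after L1 α=2/3: [476/3, 440/3, 140]
after L2 α=1/3: [1243/9, 1534/9, 488/3]
after L3 α=1/7: [2525/21, 3725/21, 1108/7]
after L4 α=3/7: [15203/147, 19058/147, 6973/49]
after L5 α=1/4: [24905/196, 7533/49, 15041/98]
→ [127, 154, 153]

(1,0) stack=L1,L2,L3,L4,L5; from [0,0,0]:
after L1 α=6/7: [768/7, 1290/7, 162]
after L2 α=0: [768/7, 1290/7, 162]
after L3 α=2/3: [1300/21, 4706/21, 274/3]
after L4 α=1/2: [2413/42, 3823/21, 829/6]
after L5 α=6/7: [27109/294, 25243/147, 5473/42]
= [92, 172, 130]

query (2,2) [L1,L2,L3,L4] — begin 0,0,0
+L1 (α=3/8) → [12, 213/4, 345/8]
+L2 (α=7/8) → [313/8, 3797/32, 8913/64]
+L3 (α=1) → [229, 164, 97]
+L4 (α=4/5) → [633/5, 612/5, 1093/5]
= [127, 122, 219]


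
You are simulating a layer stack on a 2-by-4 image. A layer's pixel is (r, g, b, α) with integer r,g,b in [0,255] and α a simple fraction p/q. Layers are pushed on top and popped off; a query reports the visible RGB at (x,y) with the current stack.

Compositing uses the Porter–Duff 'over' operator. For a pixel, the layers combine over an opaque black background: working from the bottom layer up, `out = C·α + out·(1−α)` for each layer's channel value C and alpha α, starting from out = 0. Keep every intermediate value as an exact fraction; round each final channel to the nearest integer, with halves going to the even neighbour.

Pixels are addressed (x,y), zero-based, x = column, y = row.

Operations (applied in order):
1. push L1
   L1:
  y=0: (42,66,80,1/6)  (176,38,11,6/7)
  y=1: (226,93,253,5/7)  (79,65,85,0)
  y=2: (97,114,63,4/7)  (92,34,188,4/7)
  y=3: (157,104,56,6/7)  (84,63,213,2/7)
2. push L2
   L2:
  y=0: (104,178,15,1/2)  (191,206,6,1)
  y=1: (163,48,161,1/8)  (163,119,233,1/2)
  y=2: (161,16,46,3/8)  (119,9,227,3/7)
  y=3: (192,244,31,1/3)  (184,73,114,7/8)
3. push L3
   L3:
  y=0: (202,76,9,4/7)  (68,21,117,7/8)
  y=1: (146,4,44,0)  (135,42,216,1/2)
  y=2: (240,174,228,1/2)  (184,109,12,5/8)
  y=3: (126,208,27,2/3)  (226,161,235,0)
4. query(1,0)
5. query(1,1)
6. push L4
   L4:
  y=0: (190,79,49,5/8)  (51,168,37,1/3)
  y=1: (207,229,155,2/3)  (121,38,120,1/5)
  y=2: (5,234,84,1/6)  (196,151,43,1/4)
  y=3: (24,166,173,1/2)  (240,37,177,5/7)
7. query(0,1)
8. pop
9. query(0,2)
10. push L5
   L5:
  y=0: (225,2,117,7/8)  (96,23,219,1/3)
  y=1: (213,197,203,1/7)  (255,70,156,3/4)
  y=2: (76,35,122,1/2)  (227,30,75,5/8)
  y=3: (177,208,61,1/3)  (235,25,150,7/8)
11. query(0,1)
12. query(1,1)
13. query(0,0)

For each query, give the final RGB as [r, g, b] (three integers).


query (1,0) [L1,L2,L3] — begin 0,0,0
after L1 α=6/7: [1056/7, 228/7, 66/7]
after L2 α=1: [191, 206, 6]
after L3 α=7/8: [667/8, 353/8, 825/8]
→ [83, 44, 103]

query (1,1) [L1,L2,L3] — begin 0,0,0
+L1 (α=0) → [0, 0, 0]
+L2 (α=1/2) → [163/2, 119/2, 233/2]
+L3 (α=1/2) → [433/4, 203/4, 665/4]
→ [108, 51, 166]

query (0,1) [L1,L2,L3,L4] — begin 0,0,0
+L1 (α=5/7) → [1130/7, 465/7, 1265/7]
+L2 (α=1/8) → [1293/8, 513/8, 713/4]
+L3 (α=0) → [1293/8, 513/8, 713/4]
+L4 (α=2/3) → [1535/8, 4177/24, 651/4]
= [192, 174, 163]

query (0,2) [L1,L2,L3] — begin 0,0,0
L1 α=4/7: [388/7, 456/7, 36]
L2 α=3/8: [5321/56, 327/7, 159/4]
L3 α=1/2: [18761/112, 1545/14, 1071/8]
rounded: [168, 110, 134]

query (0,1) [L1,L2,L3,L5] — begin 0,0,0
L1 α=5/7: [1130/7, 465/7, 1265/7]
L2 α=1/8: [1293/8, 513/8, 713/4]
L3 α=0: [1293/8, 513/8, 713/4]
L5 α=1/7: [4731/28, 2327/28, 2545/14]
rounded: [169, 83, 182]

query (1,1) [L1,L2,L3,L5] — begin 0,0,0
+L1 (α=0) → [0, 0, 0]
+L2 (α=1/2) → [163/2, 119/2, 233/2]
+L3 (α=1/2) → [433/4, 203/4, 665/4]
+L5 (α=3/4) → [3493/16, 1043/16, 2537/16]
→ [218, 65, 159]

(0,0) stack=L1,L2,L3,L5; from [0,0,0]:
L1 α=1/6: [7, 11, 40/3]
L2 α=1/2: [111/2, 189/2, 85/6]
L3 α=4/7: [1949/14, 1175/14, 157/14]
L5 α=7/8: [23999/112, 1371/112, 11623/112]
rounded: [214, 12, 104]


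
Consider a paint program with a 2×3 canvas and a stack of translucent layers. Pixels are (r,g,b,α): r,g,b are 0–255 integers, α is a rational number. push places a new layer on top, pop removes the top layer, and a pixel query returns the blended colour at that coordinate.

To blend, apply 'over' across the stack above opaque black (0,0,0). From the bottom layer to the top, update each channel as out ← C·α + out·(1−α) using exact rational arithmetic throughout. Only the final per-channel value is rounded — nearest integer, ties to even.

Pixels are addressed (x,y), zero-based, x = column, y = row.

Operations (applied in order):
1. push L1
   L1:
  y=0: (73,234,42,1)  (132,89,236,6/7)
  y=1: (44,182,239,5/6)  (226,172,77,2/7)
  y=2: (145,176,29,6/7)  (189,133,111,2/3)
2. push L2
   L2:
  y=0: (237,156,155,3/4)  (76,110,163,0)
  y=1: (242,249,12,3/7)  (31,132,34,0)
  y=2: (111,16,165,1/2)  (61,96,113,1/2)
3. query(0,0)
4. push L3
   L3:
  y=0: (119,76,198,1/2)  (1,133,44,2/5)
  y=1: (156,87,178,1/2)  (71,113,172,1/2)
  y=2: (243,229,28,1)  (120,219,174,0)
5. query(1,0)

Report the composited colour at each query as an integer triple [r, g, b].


at x=0,y=0 over L1,L2:
L1 α=1: [73, 234, 42]
L2 α=3/4: [196, 351/2, 507/4]
→ [196, 176, 127]

(1,0) stack=L1,L2,L3; from [0,0,0]:
L1 α=6/7: [792/7, 534/7, 1416/7]
L2 α=0: [792/7, 534/7, 1416/7]
L3 α=2/5: [478/7, 3464/35, 4864/35]
rounded: [68, 99, 139]


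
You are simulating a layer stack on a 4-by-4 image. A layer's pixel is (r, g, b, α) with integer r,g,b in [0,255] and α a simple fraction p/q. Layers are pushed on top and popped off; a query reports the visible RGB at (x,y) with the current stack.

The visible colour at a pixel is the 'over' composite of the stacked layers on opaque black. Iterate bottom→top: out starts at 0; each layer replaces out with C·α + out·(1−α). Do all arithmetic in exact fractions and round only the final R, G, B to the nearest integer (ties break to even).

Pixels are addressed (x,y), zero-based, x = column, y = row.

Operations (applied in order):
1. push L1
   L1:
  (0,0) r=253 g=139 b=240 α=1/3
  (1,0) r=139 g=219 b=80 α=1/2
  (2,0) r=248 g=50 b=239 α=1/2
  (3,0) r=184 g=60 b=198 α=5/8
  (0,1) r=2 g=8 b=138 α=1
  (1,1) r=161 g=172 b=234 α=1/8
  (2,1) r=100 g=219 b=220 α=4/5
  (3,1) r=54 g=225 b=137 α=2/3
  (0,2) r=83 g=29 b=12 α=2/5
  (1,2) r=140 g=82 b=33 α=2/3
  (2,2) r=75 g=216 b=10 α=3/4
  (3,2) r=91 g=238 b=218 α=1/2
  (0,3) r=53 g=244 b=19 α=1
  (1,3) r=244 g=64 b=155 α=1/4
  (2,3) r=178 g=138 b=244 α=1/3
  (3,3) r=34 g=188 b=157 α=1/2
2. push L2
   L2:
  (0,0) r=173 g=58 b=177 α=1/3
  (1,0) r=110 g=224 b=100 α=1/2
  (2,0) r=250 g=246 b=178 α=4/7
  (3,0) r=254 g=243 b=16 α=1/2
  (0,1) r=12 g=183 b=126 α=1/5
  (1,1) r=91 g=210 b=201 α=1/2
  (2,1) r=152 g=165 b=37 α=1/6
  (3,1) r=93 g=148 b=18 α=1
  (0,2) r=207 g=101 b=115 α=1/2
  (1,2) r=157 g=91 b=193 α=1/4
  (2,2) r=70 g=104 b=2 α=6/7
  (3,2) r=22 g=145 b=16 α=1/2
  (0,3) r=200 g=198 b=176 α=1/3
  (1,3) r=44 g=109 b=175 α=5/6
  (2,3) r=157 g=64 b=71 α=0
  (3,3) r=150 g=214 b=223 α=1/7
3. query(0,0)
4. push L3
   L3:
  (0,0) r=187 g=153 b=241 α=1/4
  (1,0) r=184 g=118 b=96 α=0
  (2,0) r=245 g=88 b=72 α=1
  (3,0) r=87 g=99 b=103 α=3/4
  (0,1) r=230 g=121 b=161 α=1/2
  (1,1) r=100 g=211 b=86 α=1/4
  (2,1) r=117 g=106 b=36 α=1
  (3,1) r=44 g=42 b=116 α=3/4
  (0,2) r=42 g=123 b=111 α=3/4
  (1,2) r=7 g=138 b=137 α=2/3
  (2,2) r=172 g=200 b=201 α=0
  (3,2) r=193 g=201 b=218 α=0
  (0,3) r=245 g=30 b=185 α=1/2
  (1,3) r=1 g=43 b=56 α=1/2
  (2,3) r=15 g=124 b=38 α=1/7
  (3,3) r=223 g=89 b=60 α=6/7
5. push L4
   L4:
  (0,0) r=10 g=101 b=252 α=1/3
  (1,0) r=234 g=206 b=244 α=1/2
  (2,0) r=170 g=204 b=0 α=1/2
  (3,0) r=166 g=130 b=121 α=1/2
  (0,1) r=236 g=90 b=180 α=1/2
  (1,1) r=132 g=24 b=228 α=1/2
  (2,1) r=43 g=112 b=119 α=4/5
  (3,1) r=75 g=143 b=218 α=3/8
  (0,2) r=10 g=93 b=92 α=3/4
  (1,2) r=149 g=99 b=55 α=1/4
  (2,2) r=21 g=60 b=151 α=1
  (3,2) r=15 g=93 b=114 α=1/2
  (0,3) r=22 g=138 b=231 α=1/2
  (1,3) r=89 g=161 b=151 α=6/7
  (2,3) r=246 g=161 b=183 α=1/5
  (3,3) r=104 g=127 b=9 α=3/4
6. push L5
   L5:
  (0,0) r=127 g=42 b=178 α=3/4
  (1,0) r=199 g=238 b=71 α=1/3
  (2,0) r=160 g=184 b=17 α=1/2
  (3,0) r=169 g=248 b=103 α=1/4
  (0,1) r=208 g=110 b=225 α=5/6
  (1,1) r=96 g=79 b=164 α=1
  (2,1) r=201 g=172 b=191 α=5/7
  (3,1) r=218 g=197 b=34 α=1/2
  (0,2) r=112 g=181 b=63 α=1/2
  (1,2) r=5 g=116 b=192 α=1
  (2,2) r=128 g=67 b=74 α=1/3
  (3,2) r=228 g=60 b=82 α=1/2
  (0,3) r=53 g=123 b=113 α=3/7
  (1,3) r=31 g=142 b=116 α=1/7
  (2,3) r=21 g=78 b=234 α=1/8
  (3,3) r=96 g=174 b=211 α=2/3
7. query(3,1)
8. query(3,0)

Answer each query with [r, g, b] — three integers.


(0,0) stack=L1,L2; from [0,0,0]:
after L1 α=1/3: [253/3, 139/3, 80]
after L2 α=1/3: [1025/9, 452/9, 337/3]
→ [114, 50, 112]

(3,1) stack=L1,L2,L3,L4,L5; from [0,0,0]:
+L1 (α=2/3) → [36, 150, 274/3]
+L2 (α=1) → [93, 148, 18]
+L3 (α=3/4) → [225/4, 137/2, 183/2]
+L4 (α=3/8) → [2025/32, 1543/16, 2223/16]
+L5 (α=1/2) → [9001/64, 4695/32, 2767/32]
→ [141, 147, 86]

at x=3,y=0 over L1,L2,L3,L4,L5:
after L1 α=5/8: [115, 75/2, 495/4]
after L2 α=1/2: [369/2, 561/4, 559/8]
after L3 α=3/4: [891/8, 1749/16, 3031/32]
after L4 α=1/2: [2219/16, 3829/32, 6903/64]
after L5 α=1/4: [9361/64, 19423/128, 27301/256]
rounded: [146, 152, 107]


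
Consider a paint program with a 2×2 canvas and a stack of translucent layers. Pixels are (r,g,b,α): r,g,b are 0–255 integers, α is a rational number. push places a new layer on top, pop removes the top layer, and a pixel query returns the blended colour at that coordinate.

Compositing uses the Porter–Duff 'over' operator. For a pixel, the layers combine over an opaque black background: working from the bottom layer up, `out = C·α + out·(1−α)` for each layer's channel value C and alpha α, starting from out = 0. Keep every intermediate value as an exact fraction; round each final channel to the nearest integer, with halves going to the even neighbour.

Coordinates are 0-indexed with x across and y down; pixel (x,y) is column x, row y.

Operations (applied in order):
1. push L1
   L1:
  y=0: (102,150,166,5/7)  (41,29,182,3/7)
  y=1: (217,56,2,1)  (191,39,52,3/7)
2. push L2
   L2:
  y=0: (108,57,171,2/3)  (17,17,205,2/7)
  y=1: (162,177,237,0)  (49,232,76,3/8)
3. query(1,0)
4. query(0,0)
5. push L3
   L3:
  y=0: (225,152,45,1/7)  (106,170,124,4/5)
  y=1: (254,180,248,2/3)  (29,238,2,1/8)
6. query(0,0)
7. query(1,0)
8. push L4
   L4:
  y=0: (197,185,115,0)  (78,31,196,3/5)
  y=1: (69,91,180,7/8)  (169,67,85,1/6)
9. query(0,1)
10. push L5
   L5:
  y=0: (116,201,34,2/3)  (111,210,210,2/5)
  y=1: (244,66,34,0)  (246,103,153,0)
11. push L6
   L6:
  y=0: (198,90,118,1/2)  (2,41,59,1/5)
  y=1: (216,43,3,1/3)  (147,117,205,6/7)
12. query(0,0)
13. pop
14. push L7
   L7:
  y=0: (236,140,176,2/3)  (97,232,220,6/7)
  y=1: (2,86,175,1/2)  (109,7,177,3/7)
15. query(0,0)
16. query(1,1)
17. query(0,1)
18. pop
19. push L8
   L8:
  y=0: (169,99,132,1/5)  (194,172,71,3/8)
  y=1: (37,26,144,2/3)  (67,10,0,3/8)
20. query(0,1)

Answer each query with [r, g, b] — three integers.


(1,0) stack=L1,L2; from [0,0,0]:
+L1 (α=3/7) → [123/7, 87/7, 78]
+L2 (α=2/7) → [853/49, 673/49, 800/7]
→ [17, 14, 114]

query (0,0) [L1,L2] — begin 0,0,0
after L1 α=5/7: [510/7, 750/7, 830/7]
after L2 α=2/3: [674/7, 516/7, 3224/21]
rounded: [96, 74, 154]

at x=0,y=0 over L1,L2,L3:
+L1 (α=5/7) → [510/7, 750/7, 830/7]
+L2 (α=2/3) → [674/7, 516/7, 3224/21]
+L3 (α=1/7) → [5619/49, 4160/49, 6763/49]
→ [115, 85, 138]

query (1,0) [L1,L2,L3] — begin 0,0,0
+L1 (α=3/7) → [123/7, 87/7, 78]
+L2 (α=2/7) → [853/49, 673/49, 800/7]
+L3 (α=4/5) → [21629/245, 33993/245, 4272/35]
→ [88, 139, 122]

(0,1) stack=L1,L2,L3,L4; from [0,0,0]:
after L1 α=1: [217, 56, 2]
after L2 α=0: [217, 56, 2]
after L3 α=2/3: [725/3, 416/3, 166]
after L4 α=7/8: [1087/12, 2327/24, 713/4]
rounded: [91, 97, 178]

at x=0,y=0 over L1,L2,L3,L4,L5,L6:
L1 α=5/7: [510/7, 750/7, 830/7]
L2 α=2/3: [674/7, 516/7, 3224/21]
L3 α=1/7: [5619/49, 4160/49, 6763/49]
L4 α=0: [5619/49, 4160/49, 6763/49]
L5 α=2/3: [16987/147, 23858/147, 3365/49]
L6 α=1/2: [46093/294, 18544/147, 9147/98]
rounded: [157, 126, 93]

query (0,0) [L1,L2,L3,L4,L5,L7] — begin 0,0,0
L1 α=5/7: [510/7, 750/7, 830/7]
L2 α=2/3: [674/7, 516/7, 3224/21]
L3 α=1/7: [5619/49, 4160/49, 6763/49]
L4 α=0: [5619/49, 4160/49, 6763/49]
L5 α=2/3: [16987/147, 23858/147, 3365/49]
L7 α=2/3: [86371/441, 65018/441, 6871/49]
→ [196, 147, 140]

query (1,1) [L1,L2,L3,L4,L5,L7] — begin 0,0,0
L1 α=3/7: [573/7, 117/7, 156/7]
L2 α=3/8: [1947/28, 5457/56, 297/7]
L3 α=1/8: [2063/32, 7361/64, 299/8]
L4 α=1/6: [5241/64, 41093/384, 725/16]
L5 α=0: [5241/64, 41093/384, 725/16]
L7 α=3/7: [10473/112, 43109/672, 407/4]
→ [94, 64, 102]

query (0,1) [L1,L2,L3,L4,L5,L7] — begin 0,0,0
+L1 (α=1) → [217, 56, 2]
+L2 (α=0) → [217, 56, 2]
+L3 (α=2/3) → [725/3, 416/3, 166]
+L4 (α=7/8) → [1087/12, 2327/24, 713/4]
+L5 (α=0) → [1087/12, 2327/24, 713/4]
+L7 (α=1/2) → [1111/24, 4391/48, 1413/8]
→ [46, 91, 177]

query (0,1) [L1,L2,L3,L4,L5,L8] — begin 0,0,0
after L1 α=1: [217, 56, 2]
after L2 α=0: [217, 56, 2]
after L3 α=2/3: [725/3, 416/3, 166]
after L4 α=7/8: [1087/12, 2327/24, 713/4]
after L5 α=0: [1087/12, 2327/24, 713/4]
after L8 α=2/3: [1975/36, 3575/72, 1865/12]
rounded: [55, 50, 155]


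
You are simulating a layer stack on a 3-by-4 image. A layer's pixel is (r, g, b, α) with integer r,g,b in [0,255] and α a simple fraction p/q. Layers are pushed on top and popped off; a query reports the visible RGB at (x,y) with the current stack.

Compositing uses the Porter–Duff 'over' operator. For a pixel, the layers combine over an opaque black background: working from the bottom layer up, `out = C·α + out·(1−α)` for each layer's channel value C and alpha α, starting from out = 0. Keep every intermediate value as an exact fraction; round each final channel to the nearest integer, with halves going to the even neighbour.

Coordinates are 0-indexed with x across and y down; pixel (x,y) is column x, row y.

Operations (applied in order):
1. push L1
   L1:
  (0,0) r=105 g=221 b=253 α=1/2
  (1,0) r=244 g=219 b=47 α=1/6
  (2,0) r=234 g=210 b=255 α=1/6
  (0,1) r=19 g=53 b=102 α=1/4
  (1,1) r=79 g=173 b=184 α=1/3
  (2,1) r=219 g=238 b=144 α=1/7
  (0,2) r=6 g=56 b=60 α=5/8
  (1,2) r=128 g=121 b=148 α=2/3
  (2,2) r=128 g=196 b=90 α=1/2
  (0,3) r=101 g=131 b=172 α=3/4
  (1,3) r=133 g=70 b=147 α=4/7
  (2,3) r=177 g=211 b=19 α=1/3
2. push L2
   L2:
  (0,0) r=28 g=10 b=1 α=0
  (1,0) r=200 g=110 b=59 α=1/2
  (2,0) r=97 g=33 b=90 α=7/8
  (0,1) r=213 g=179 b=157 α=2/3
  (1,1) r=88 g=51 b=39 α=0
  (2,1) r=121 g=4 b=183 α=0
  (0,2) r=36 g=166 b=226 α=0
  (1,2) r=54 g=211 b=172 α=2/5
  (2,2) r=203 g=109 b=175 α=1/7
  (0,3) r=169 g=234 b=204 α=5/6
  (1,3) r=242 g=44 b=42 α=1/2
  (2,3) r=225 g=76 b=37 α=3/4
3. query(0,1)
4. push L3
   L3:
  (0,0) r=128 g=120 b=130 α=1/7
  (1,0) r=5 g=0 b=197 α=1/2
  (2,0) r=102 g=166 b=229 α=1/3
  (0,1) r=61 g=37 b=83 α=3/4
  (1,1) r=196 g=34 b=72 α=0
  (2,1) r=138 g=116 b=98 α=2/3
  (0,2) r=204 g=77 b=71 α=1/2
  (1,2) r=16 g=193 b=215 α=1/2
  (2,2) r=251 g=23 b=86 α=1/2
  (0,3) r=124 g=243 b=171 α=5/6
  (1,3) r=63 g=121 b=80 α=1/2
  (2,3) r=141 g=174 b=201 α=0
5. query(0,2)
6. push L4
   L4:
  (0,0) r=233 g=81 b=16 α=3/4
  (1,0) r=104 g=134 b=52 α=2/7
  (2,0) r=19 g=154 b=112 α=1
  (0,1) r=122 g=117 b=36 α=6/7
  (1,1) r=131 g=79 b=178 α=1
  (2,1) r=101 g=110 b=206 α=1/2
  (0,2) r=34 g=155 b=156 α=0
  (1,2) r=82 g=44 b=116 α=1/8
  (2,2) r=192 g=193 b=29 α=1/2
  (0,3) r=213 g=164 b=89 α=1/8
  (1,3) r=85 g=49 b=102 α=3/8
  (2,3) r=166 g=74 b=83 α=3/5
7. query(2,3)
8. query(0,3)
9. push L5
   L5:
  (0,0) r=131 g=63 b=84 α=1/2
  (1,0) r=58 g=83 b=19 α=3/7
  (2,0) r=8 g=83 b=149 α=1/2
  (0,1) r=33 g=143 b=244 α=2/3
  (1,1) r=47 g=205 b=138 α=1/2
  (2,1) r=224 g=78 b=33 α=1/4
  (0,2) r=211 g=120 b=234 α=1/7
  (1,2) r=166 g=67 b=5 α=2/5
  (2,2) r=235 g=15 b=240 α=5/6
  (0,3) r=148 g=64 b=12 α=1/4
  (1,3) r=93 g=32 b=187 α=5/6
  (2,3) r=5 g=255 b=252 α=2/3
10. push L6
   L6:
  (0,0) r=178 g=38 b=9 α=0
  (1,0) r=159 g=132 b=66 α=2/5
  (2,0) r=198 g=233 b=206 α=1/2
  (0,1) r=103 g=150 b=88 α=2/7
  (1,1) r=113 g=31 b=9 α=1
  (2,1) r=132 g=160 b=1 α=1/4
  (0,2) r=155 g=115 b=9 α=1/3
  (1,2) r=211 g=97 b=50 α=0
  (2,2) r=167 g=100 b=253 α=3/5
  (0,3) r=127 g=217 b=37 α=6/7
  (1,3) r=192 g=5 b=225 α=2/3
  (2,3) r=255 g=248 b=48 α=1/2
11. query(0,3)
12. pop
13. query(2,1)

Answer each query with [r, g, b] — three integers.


at x=0,y=1 over L1,L2:
+L1 (α=1/4) → [19/4, 53/4, 51/2]
+L2 (α=2/3) → [1723/12, 495/4, 679/6]
= [144, 124, 113]

at x=0,y=2 over L1,L2,L3:
L1 α=5/8: [15/4, 35, 75/2]
L2 α=0: [15/4, 35, 75/2]
L3 α=1/2: [831/8, 56, 217/4]
→ [104, 56, 54]

(2,3) stack=L1,L2,L3,L4; from [0,0,0]:
+L1 (α=1/3) → [59, 211/3, 19/3]
+L2 (α=3/4) → [367/2, 895/12, 88/3]
+L3 (α=0) → [367/2, 895/12, 88/3]
+L4 (α=3/5) → [173, 2227/30, 923/15]
rounded: [173, 74, 62]

at x=0,y=3 over L1,L2,L3,L4:
after L1 α=3/4: [303/4, 393/4, 129]
after L2 α=5/6: [3683/24, 1691/8, 383/2]
after L3 α=5/6: [18563/144, 11411/48, 2093/12]
after L4 α=1/8: [160613/1152, 87749/384, 15719/96]
= [139, 229, 164]

at x=0,y=3 over L1,L2,L3,L4,L5,L6:
+L1 (α=3/4) → [303/4, 393/4, 129]
+L2 (α=5/6) → [3683/24, 1691/8, 383/2]
+L3 (α=5/6) → [18563/144, 11411/48, 2093/12]
+L4 (α=1/8) → [160613/1152, 87749/384, 15719/96]
+L5 (α=1/4) → [217445/1536, 95941/512, 16103/128]
+L6 (α=6/7) → [1387877/10752, 762565/3584, 44519/896]
→ [129, 213, 50]

query (2,1) [L1,L2,L3,L4,L5] — begin 0,0,0
after L1 α=1/7: [219/7, 34, 144/7]
after L2 α=0: [219/7, 34, 144/7]
after L3 α=2/3: [717/7, 266/3, 1516/21]
after L4 α=1/2: [712/7, 298/3, 2921/21]
after L5 α=1/4: [926/7, 94, 788/7]
= [132, 94, 113]
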